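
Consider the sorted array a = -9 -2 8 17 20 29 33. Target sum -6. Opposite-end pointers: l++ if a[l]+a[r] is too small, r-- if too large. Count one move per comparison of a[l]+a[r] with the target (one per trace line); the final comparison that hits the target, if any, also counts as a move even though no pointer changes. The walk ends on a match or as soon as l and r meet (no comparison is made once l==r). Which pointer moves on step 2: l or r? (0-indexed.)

r

[0,6] -9+33=24 >-6 → r--
[0,5] -9+29=20 >-6 → r--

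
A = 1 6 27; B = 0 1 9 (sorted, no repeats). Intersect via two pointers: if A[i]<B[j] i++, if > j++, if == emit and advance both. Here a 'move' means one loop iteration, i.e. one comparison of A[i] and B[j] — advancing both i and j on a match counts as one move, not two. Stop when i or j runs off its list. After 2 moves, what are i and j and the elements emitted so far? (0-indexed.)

i=1, j=2, emitted=[1]

i=0 j=0: 1>0, j++
i=0 j=1: 1==1 emit, i++,j++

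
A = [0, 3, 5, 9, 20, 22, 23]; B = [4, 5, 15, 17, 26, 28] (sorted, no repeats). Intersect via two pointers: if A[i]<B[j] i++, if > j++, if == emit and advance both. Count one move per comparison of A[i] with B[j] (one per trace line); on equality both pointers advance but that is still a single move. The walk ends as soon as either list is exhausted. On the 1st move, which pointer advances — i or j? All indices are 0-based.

[i=0,j=0] 0<4 → i++

i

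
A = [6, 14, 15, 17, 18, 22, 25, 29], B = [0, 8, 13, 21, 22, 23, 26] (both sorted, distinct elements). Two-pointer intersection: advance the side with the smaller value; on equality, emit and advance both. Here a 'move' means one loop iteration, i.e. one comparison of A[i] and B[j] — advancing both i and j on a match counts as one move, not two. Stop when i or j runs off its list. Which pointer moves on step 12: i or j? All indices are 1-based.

i=1 j=1: 6>0, j++
i=1 j=2: 6<8, i++
i=2 j=2: 14>8, j++
i=2 j=3: 14>13, j++
i=2 j=4: 14<21, i++
i=3 j=4: 15<21, i++
i=4 j=4: 17<21, i++
i=5 j=4: 18<21, i++
i=6 j=4: 22>21, j++
i=6 j=5: 22==22 emit, i++,j++
i=7 j=6: 25>23, j++
i=7 j=7: 25<26, i++

i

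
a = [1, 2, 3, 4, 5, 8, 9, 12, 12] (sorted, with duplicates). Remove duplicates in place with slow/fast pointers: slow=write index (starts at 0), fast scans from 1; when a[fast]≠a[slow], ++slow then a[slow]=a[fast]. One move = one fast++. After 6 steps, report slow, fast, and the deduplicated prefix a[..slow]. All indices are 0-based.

(s=0,f=1) a[fast]=2≠a[slow]=1 write a[1]=2 → slow++,fast++
(s=1,f=2) a[fast]=3≠a[slow]=2 write a[2]=3 → slow++,fast++
(s=2,f=3) a[fast]=4≠a[slow]=3 write a[3]=4 → slow++,fast++
(s=3,f=4) a[fast]=5≠a[slow]=4 write a[4]=5 → slow++,fast++
(s=4,f=5) a[fast]=8≠a[slow]=5 write a[5]=8 → slow++,fast++
(s=5,f=6) a[fast]=9≠a[slow]=8 write a[6]=9 → slow++,fast++

slow=6, fast=7, prefix=[1, 2, 3, 4, 5, 8, 9]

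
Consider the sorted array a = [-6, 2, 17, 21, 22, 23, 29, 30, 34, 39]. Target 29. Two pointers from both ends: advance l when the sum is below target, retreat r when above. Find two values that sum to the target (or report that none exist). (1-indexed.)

[1,10] -6+39=33 >29 → r--
[1,9] -6+34=28 <29 → l++
[2,9] 2+34=36 >29 → r--
[2,8] 2+30=32 >29 → r--
[2,7] 2+29=31 >29 → r--
[2,6] 2+23=25 <29 → l++
[3,6] 17+23=40 >29 → r--
[3,5] 17+22=39 >29 → r--
[3,4] 17+21=38 >29 → r--

no pair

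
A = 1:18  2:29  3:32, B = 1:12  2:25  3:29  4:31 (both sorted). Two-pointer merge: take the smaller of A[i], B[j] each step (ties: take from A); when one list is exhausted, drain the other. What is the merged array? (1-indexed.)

i=1 j=1: A[i]=18>B[j]=12 take 12, j++
i=1 j=2: A[i]=18<=B[j]=25 take 18, i++
i=2 j=2: A[i]=29>B[j]=25 take 25, j++
i=2 j=3: A[i]=29<=B[j]=29 take 29, i++
i=3 j=3: A[i]=32>B[j]=29 take 29, j++
i=3 j=4: A[i]=32>B[j]=31 take 31, j++
i=3 j=5: B done, take A[i]=32, i++

[12, 18, 25, 29, 29, 31, 32]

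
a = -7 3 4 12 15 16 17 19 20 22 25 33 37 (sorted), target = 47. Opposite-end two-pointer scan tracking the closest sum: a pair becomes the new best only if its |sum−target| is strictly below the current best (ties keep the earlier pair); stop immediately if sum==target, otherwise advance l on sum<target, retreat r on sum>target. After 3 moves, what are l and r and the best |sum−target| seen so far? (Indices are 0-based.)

l=3, r=12, best |Δ|=6

[0,12] -7+37=30 d=17 * → l++
[1,12] 3+37=40 d=7 * → l++
[2,12] 4+37=41 d=6 * → l++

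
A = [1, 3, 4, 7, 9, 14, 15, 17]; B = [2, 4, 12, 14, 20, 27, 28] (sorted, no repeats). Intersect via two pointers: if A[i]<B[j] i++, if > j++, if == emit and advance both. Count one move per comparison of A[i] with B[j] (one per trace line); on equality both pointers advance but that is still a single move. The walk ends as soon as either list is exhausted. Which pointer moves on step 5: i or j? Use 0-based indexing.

i

[i=0,j=0] 1<2 → i++
[i=1,j=0] 3>2 → j++
[i=1,j=1] 3<4 → i++
[i=2,j=1] 4==4 emit → i++,j++
[i=3,j=2] 7<12 → i++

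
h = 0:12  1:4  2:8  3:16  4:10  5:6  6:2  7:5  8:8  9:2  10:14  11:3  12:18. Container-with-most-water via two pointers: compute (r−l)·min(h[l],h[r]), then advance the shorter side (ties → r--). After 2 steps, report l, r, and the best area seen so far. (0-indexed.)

l=2, r=12, best area=144

l=0 r=12: min(12,18)*12=144 best=144 *, l++
l=1 r=12: min(4,18)*11=44 best=144, l++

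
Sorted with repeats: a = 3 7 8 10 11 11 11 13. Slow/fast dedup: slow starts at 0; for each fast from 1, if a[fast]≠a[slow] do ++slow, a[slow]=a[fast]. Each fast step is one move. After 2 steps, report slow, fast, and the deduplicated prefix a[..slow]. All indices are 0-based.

slow=2, fast=3, prefix=[3, 7, 8]

slow=0 fast=1: a[fast]=7≠a[slow]=3 write a[1]=7, slow++,fast++
slow=1 fast=2: a[fast]=8≠a[slow]=7 write a[2]=8, slow++,fast++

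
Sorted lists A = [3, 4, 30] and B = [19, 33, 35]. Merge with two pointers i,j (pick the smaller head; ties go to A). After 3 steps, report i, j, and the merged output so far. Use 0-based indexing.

[i=0,j=0] A[i]=3<=B[j]=19 take 3 → i++
[i=1,j=0] A[i]=4<=B[j]=19 take 4 → i++
[i=2,j=0] A[i]=30>B[j]=19 take 19 → j++

i=2, j=1, merged so far=[3, 4, 19]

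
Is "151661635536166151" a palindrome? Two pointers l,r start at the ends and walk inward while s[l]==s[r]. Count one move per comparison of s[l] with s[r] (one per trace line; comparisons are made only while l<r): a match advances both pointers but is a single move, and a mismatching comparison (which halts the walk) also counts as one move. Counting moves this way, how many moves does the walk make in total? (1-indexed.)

l=1 r=18: '1'=='1', l++,r--
l=2 r=17: '5'=='5', l++,r--
l=3 r=16: '1'=='1', l++,r--
l=4 r=15: '6'=='6', l++,r--
l=5 r=14: '6'=='6', l++,r--
l=6 r=13: '1'=='1', l++,r--
l=7 r=12: '6'=='6', l++,r--
l=8 r=11: '3'=='3', l++,r--
l=9 r=10: '5'=='5', l++,r--

9 moves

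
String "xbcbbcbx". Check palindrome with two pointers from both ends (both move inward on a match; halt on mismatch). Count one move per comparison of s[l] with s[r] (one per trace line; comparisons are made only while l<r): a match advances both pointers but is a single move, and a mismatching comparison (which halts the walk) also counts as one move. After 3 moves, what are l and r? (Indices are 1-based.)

l=1 r=8: 'x'=='x', l++,r--
l=2 r=7: 'b'=='b', l++,r--
l=3 r=6: 'c'=='c', l++,r--

l=4, r=5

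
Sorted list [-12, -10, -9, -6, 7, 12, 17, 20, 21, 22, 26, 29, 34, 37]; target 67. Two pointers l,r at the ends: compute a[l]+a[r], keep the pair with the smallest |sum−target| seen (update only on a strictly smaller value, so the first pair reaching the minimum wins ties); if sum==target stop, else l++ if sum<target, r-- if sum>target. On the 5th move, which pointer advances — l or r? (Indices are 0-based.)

l=0 r=13: -12+37=25 d=42 *, l++
l=1 r=13: -10+37=27 d=40 *, l++
l=2 r=13: -9+37=28 d=39 *, l++
l=3 r=13: -6+37=31 d=36 *, l++
l=4 r=13: 7+37=44 d=23 *, l++

l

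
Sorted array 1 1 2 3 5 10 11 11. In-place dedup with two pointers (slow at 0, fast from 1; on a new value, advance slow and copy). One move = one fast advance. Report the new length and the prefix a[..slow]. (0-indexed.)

slow=0 fast=1: a[fast]=1=a[slow] dup, fast++
slow=0 fast=2: a[fast]=2≠a[slow]=1 write a[1]=2, slow++,fast++
slow=1 fast=3: a[fast]=3≠a[slow]=2 write a[2]=3, slow++,fast++
slow=2 fast=4: a[fast]=5≠a[slow]=3 write a[3]=5, slow++,fast++
slow=3 fast=5: a[fast]=10≠a[slow]=5 write a[4]=10, slow++,fast++
slow=4 fast=6: a[fast]=11≠a[slow]=10 write a[5]=11, slow++,fast++
slow=5 fast=7: a[fast]=11=a[slow] dup, fast++

length 6; prefix = [1, 2, 3, 5, 10, 11]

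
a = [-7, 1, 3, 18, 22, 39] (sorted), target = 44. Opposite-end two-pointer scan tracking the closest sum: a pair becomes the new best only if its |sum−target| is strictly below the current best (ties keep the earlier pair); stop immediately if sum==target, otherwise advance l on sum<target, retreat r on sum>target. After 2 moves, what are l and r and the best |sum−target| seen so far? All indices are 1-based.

l=1 r=6: -7+39=32 d=12 *, l++
l=2 r=6: 1+39=40 d=4 *, l++

l=3, r=6, best |Δ|=4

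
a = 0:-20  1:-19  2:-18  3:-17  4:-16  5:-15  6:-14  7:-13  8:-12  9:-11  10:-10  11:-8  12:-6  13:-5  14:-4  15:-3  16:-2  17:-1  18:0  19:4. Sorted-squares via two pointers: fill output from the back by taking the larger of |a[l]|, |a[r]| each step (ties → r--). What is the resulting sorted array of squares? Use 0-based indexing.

[0, 1, 4, 9, 16, 16, 25, 36, 64, 100, 121, 144, 169, 196, 225, 256, 289, 324, 361, 400]

l=0 r=19: |-20|>|4| out[19]=400, l++
l=1 r=19: |-19|>|4| out[18]=361, l++
l=2 r=19: |-18|>|4| out[17]=324, l++
l=3 r=19: |-17|>|4| out[16]=289, l++
l=4 r=19: |-16|>|4| out[15]=256, l++
l=5 r=19: |-15|>|4| out[14]=225, l++
l=6 r=19: |-14|>|4| out[13]=196, l++
l=7 r=19: |-13|>|4| out[12]=169, l++
l=8 r=19: |-12|>|4| out[11]=144, l++
l=9 r=19: |-11|>|4| out[10]=121, l++
l=10 r=19: |-10|>|4| out[9]=100, l++
l=11 r=19: |-8|>|4| out[8]=64, l++
l=12 r=19: |-6|>|4| out[7]=36, l++
l=13 r=19: |-5|>|4| out[6]=25, l++
l=14 r=19: |-4|<=|4| out[5]=16, r--
l=14 r=18: |-4|>|0| out[4]=16, l++
l=15 r=18: |-3|>|0| out[3]=9, l++
l=16 r=18: |-2|>|0| out[2]=4, l++
l=17 r=18: |-1|>|0| out[1]=1, l++
l=18 r=18: |0|<=|0| out[0]=0, r--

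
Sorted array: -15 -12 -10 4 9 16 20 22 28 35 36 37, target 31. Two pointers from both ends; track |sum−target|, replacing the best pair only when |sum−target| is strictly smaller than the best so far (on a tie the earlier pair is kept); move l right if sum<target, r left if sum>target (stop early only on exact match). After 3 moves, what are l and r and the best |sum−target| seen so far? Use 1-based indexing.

l=4, r=12, best |Δ|=4

[1,12] -15+37=22 d=9 * → l++
[2,12] -12+37=25 d=6 * → l++
[3,12] -10+37=27 d=4 * → l++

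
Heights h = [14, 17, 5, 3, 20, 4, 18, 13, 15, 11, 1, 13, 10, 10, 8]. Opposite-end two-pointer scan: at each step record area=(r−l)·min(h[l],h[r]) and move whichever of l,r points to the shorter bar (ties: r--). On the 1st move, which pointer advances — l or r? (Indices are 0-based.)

r

[0,14] min(14,8)*14=112 best=112 * → r--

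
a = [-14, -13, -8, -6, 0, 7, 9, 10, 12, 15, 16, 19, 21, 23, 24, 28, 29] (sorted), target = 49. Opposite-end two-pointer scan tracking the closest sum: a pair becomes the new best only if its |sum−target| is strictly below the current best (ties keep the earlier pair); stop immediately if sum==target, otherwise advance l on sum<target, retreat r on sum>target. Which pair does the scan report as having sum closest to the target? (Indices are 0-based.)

pair (21, 28) with sum 49 (|Δ|=0)

[0,16] -14+29=15 d=34 * → l++
[1,16] -13+29=16 d=33 * → l++
[2,16] -8+29=21 d=28 * → l++
[3,16] -6+29=23 d=26 * → l++
[4,16] 0+29=29 d=20 * → l++
[5,16] 7+29=36 d=13 * → l++
[6,16] 9+29=38 d=11 * → l++
[7,16] 10+29=39 d=10 * → l++
[8,16] 12+29=41 d=8 * → l++
[9,16] 15+29=44 d=5 * → l++
[10,16] 16+29=45 d=4 * → l++
[11,16] 19+29=48 d=1 * → l++
[12,16] 21+29=50 d=1 → r--
[12,15] 21+28=49 d=0 * → stop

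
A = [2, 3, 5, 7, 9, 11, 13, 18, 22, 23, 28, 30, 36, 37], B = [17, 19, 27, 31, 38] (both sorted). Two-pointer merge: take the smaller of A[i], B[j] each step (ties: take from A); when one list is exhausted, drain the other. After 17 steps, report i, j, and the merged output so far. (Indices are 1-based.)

[i=1,j=1] A[i]=2<=B[j]=17 take 2 → i++
[i=2,j=1] A[i]=3<=B[j]=17 take 3 → i++
[i=3,j=1] A[i]=5<=B[j]=17 take 5 → i++
[i=4,j=1] A[i]=7<=B[j]=17 take 7 → i++
[i=5,j=1] A[i]=9<=B[j]=17 take 9 → i++
[i=6,j=1] A[i]=11<=B[j]=17 take 11 → i++
[i=7,j=1] A[i]=13<=B[j]=17 take 13 → i++
[i=8,j=1] A[i]=18>B[j]=17 take 17 → j++
[i=8,j=2] A[i]=18<=B[j]=19 take 18 → i++
[i=9,j=2] A[i]=22>B[j]=19 take 19 → j++
[i=9,j=3] A[i]=22<=B[j]=27 take 22 → i++
[i=10,j=3] A[i]=23<=B[j]=27 take 23 → i++
[i=11,j=3] A[i]=28>B[j]=27 take 27 → j++
[i=11,j=4] A[i]=28<=B[j]=31 take 28 → i++
[i=12,j=4] A[i]=30<=B[j]=31 take 30 → i++
[i=13,j=4] A[i]=36>B[j]=31 take 31 → j++
[i=13,j=5] A[i]=36<=B[j]=38 take 36 → i++

i=14, j=5, merged so far=[2, 3, 5, 7, 9, 11, 13, 17, 18, 19, 22, 23, 27, 28, 30, 31, 36]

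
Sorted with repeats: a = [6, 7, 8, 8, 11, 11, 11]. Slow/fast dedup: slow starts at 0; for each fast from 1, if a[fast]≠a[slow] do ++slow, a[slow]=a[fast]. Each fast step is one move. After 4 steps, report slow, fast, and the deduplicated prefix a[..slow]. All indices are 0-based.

slow=0 fast=1: a[fast]=7≠a[slow]=6 write a[1]=7, slow++,fast++
slow=1 fast=2: a[fast]=8≠a[slow]=7 write a[2]=8, slow++,fast++
slow=2 fast=3: a[fast]=8=a[slow] dup, fast++
slow=2 fast=4: a[fast]=11≠a[slow]=8 write a[3]=11, slow++,fast++

slow=3, fast=5, prefix=[6, 7, 8, 11]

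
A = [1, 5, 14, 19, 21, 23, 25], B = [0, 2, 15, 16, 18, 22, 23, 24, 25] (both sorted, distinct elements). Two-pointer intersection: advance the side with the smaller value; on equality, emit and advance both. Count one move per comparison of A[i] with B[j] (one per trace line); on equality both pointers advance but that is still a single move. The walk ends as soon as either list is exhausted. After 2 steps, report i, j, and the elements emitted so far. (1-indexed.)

i=2, j=2, emitted=[]

i=1 j=1: 1>0, j++
i=1 j=2: 1<2, i++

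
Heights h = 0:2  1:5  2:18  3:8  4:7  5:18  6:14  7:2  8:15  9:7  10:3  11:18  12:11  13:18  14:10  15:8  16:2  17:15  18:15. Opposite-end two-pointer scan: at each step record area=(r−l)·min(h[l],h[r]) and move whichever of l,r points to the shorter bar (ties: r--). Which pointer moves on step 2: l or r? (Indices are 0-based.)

[0,18] min(2,15)*18=36 best=36 * → l++
[1,18] min(5,15)*17=85 best=85 * → l++

l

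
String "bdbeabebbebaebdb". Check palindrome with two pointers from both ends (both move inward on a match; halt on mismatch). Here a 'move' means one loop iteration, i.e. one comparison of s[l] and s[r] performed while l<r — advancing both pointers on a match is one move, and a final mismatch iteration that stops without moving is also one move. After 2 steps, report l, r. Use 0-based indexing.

l=2, r=13

l=0 r=15: 'b'=='b', l++,r--
l=1 r=14: 'd'=='d', l++,r--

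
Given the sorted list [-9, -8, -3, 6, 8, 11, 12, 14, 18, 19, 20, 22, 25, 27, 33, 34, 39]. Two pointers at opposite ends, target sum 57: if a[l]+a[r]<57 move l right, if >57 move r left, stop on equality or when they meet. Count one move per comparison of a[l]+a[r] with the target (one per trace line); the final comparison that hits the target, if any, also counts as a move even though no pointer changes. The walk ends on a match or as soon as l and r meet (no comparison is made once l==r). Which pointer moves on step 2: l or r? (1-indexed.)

l=1 r=17: -9+39=30 <57, l++
l=2 r=17: -8+39=31 <57, l++

l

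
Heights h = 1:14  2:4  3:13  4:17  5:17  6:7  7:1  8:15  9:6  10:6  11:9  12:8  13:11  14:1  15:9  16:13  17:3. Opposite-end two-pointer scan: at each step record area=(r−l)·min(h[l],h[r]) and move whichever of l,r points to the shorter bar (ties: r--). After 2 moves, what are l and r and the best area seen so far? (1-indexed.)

l=1 r=17: min(14,3)*16=48 best=48 *, r--
l=1 r=16: min(14,13)*15=195 best=195 *, r--

l=1, r=15, best area=195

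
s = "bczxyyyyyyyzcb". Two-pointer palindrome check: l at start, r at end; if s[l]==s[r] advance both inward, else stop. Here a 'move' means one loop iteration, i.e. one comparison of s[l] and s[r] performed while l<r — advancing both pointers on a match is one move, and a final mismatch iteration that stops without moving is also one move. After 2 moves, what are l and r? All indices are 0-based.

l=2, r=11

l=0 r=13: 'b'=='b', l++,r--
l=1 r=12: 'c'=='c', l++,r--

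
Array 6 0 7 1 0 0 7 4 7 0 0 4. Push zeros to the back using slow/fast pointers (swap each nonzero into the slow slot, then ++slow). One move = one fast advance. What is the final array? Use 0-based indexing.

[6, 7, 1, 7, 4, 7, 4, 0, 0, 0, 0, 0]

(s=0,f=0) a[fast]=6≠0 swap→a[0]=6 → slow++,fast++
(s=1,f=1) a[fast]=0 → fast++
(s=1,f=2) a[fast]=7≠0 swap→a[1]=7 → slow++,fast++
(s=2,f=3) a[fast]=1≠0 swap→a[2]=1 → slow++,fast++
(s=3,f=4) a[fast]=0 → fast++
(s=3,f=5) a[fast]=0 → fast++
(s=3,f=6) a[fast]=7≠0 swap→a[3]=7 → slow++,fast++
(s=4,f=7) a[fast]=4≠0 swap→a[4]=4 → slow++,fast++
(s=5,f=8) a[fast]=7≠0 swap→a[5]=7 → slow++,fast++
(s=6,f=9) a[fast]=0 → fast++
(s=6,f=10) a[fast]=0 → fast++
(s=6,f=11) a[fast]=4≠0 swap→a[6]=4 → slow++,fast++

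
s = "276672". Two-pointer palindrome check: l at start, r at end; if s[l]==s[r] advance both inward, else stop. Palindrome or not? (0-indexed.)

palindrome

l=0 r=5: '2'=='2', l++,r--
l=1 r=4: '7'=='7', l++,r--
l=2 r=3: '6'=='6', l++,r--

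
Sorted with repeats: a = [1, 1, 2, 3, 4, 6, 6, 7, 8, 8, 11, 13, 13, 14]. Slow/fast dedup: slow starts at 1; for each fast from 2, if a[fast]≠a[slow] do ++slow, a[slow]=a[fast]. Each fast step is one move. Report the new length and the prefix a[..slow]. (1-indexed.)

length 10; prefix = [1, 2, 3, 4, 6, 7, 8, 11, 13, 14]

slow=1 fast=2: a[fast]=1=a[slow] dup, fast++
slow=1 fast=3: a[fast]=2≠a[slow]=1 write a[2]=2, slow++,fast++
slow=2 fast=4: a[fast]=3≠a[slow]=2 write a[3]=3, slow++,fast++
slow=3 fast=5: a[fast]=4≠a[slow]=3 write a[4]=4, slow++,fast++
slow=4 fast=6: a[fast]=6≠a[slow]=4 write a[5]=6, slow++,fast++
slow=5 fast=7: a[fast]=6=a[slow] dup, fast++
slow=5 fast=8: a[fast]=7≠a[slow]=6 write a[6]=7, slow++,fast++
slow=6 fast=9: a[fast]=8≠a[slow]=7 write a[7]=8, slow++,fast++
slow=7 fast=10: a[fast]=8=a[slow] dup, fast++
slow=7 fast=11: a[fast]=11≠a[slow]=8 write a[8]=11, slow++,fast++
slow=8 fast=12: a[fast]=13≠a[slow]=11 write a[9]=13, slow++,fast++
slow=9 fast=13: a[fast]=13=a[slow] dup, fast++
slow=9 fast=14: a[fast]=14≠a[slow]=13 write a[10]=14, slow++,fast++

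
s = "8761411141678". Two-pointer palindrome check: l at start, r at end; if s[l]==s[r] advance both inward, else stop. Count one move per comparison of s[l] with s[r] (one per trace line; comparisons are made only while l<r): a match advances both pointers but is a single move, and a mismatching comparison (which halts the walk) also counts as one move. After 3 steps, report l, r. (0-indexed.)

l=0 r=12: '8'=='8', l++,r--
l=1 r=11: '7'=='7', l++,r--
l=2 r=10: '6'=='6', l++,r--

l=3, r=9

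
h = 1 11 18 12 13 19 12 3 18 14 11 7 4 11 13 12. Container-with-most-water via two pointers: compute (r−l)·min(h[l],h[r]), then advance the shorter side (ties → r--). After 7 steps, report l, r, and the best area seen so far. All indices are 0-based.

l=2, r=10, best area=156

l=0 r=15: min(1,12)*15=15 best=15 *, l++
l=1 r=15: min(11,12)*14=154 best=154 *, l++
l=2 r=15: min(18,12)*13=156 best=156 *, r--
l=2 r=14: min(18,13)*12=156 best=156, r--
l=2 r=13: min(18,11)*11=121 best=156, r--
l=2 r=12: min(18,4)*10=40 best=156, r--
l=2 r=11: min(18,7)*9=63 best=156, r--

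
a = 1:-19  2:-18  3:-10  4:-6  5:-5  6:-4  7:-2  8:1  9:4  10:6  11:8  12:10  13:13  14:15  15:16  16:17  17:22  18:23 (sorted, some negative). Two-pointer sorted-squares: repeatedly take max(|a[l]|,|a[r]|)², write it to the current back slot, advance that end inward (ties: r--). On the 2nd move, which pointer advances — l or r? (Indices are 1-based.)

[1,18] |-19|<=|23| out[18]=529 → r--
[1,17] |-19|<=|22| out[17]=484 → r--

r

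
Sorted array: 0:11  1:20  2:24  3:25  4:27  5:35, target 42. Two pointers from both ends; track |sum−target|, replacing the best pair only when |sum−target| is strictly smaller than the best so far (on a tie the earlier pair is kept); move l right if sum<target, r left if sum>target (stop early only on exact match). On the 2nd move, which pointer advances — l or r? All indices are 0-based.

[0,5] 11+35=46 d=4 * → r--
[0,4] 11+27=38 d=4 → l++

l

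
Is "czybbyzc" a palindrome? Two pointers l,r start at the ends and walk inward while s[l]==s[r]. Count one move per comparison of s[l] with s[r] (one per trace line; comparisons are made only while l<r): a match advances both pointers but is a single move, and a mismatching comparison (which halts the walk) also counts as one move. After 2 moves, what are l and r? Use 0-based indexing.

l=2, r=5

l=0 r=7: 'c'=='c', l++,r--
l=1 r=6: 'z'=='z', l++,r--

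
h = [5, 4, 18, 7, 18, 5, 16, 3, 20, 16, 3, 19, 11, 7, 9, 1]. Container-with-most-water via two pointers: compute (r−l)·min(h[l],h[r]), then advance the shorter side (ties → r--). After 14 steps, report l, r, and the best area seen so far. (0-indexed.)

[0,15] min(5,1)*15=15 best=15 * → r--
[0,14] min(5,9)*14=70 best=70 * → l++
[1,14] min(4,9)*13=52 best=70 → l++
[2,14] min(18,9)*12=108 best=108 * → r--
[2,13] min(18,7)*11=77 best=108 → r--
[2,12] min(18,11)*10=110 best=110 * → r--
[2,11] min(18,19)*9=162 best=162 * → l++
[3,11] min(7,19)*8=56 best=162 → l++
[4,11] min(18,19)*7=126 best=162 → l++
[5,11] min(5,19)*6=30 best=162 → l++
[6,11] min(16,19)*5=80 best=162 → l++
[7,11] min(3,19)*4=12 best=162 → l++
[8,11] min(20,19)*3=57 best=162 → r--
[8,10] min(20,3)*2=6 best=162 → r--

l=8, r=9, best area=162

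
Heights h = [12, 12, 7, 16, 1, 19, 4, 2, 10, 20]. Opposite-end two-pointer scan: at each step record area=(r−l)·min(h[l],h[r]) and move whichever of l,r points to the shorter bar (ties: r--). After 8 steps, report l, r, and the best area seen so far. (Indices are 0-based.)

l=8, r=9, best area=108

[0,9] min(12,20)*9=108 best=108 * → l++
[1,9] min(12,20)*8=96 best=108 → l++
[2,9] min(7,20)*7=49 best=108 → l++
[3,9] min(16,20)*6=96 best=108 → l++
[4,9] min(1,20)*5=5 best=108 → l++
[5,9] min(19,20)*4=76 best=108 → l++
[6,9] min(4,20)*3=12 best=108 → l++
[7,9] min(2,20)*2=4 best=108 → l++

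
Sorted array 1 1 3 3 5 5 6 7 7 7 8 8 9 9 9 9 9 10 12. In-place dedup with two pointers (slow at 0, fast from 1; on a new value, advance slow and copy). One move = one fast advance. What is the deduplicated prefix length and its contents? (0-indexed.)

(s=0,f=1) a[fast]=1=a[slow] dup → fast++
(s=0,f=2) a[fast]=3≠a[slow]=1 write a[1]=3 → slow++,fast++
(s=1,f=3) a[fast]=3=a[slow] dup → fast++
(s=1,f=4) a[fast]=5≠a[slow]=3 write a[2]=5 → slow++,fast++
(s=2,f=5) a[fast]=5=a[slow] dup → fast++
(s=2,f=6) a[fast]=6≠a[slow]=5 write a[3]=6 → slow++,fast++
(s=3,f=7) a[fast]=7≠a[slow]=6 write a[4]=7 → slow++,fast++
(s=4,f=8) a[fast]=7=a[slow] dup → fast++
(s=4,f=9) a[fast]=7=a[slow] dup → fast++
(s=4,f=10) a[fast]=8≠a[slow]=7 write a[5]=8 → slow++,fast++
(s=5,f=11) a[fast]=8=a[slow] dup → fast++
(s=5,f=12) a[fast]=9≠a[slow]=8 write a[6]=9 → slow++,fast++
(s=6,f=13) a[fast]=9=a[slow] dup → fast++
(s=6,f=14) a[fast]=9=a[slow] dup → fast++
(s=6,f=15) a[fast]=9=a[slow] dup → fast++
(s=6,f=16) a[fast]=9=a[slow] dup → fast++
(s=6,f=17) a[fast]=10≠a[slow]=9 write a[7]=10 → slow++,fast++
(s=7,f=18) a[fast]=12≠a[slow]=10 write a[8]=12 → slow++,fast++

length 9; prefix = [1, 3, 5, 6, 7, 8, 9, 10, 12]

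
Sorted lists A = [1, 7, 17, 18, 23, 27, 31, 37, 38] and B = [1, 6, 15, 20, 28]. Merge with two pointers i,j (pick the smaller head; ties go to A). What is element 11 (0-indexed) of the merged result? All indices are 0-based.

merged[11] = 31

[i=0,j=0] A[i]=1<=B[j]=1 take 1 → i++
[i=1,j=0] A[i]=7>B[j]=1 take 1 → j++
[i=1,j=1] A[i]=7>B[j]=6 take 6 → j++
[i=1,j=2] A[i]=7<=B[j]=15 take 7 → i++
[i=2,j=2] A[i]=17>B[j]=15 take 15 → j++
[i=2,j=3] A[i]=17<=B[j]=20 take 17 → i++
[i=3,j=3] A[i]=18<=B[j]=20 take 18 → i++
[i=4,j=3] A[i]=23>B[j]=20 take 20 → j++
[i=4,j=4] A[i]=23<=B[j]=28 take 23 → i++
[i=5,j=4] A[i]=27<=B[j]=28 take 27 → i++
[i=6,j=4] A[i]=31>B[j]=28 take 28 → j++
[i=6,j=5] B done, take A[i]=31 → i++
[i=7,j=5] B done, take A[i]=37 → i++
[i=8,j=5] B done, take A[i]=38 → i++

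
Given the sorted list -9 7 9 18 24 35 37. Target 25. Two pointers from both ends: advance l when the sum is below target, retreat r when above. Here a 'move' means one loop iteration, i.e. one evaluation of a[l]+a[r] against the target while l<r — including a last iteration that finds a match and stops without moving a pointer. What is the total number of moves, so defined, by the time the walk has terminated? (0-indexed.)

l=0 r=6: -9+37=28 >25, r--
l=0 r=5: -9+35=26 >25, r--
l=0 r=4: -9+24=15 <25, l++
l=1 r=4: 7+24=31 >25, r--
l=1 r=3: 7+18=25, found

5 moves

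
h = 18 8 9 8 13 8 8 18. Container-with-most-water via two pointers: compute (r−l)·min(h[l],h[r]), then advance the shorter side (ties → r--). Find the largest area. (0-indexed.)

l=0 r=7: min(18,18)*7=126 best=126 *, r--
l=0 r=6: min(18,8)*6=48 best=126, r--
l=0 r=5: min(18,8)*5=40 best=126, r--
l=0 r=4: min(18,13)*4=52 best=126, r--
l=0 r=3: min(18,8)*3=24 best=126, r--
l=0 r=2: min(18,9)*2=18 best=126, r--
l=0 r=1: min(18,8)*1=8 best=126, r--

max area = 126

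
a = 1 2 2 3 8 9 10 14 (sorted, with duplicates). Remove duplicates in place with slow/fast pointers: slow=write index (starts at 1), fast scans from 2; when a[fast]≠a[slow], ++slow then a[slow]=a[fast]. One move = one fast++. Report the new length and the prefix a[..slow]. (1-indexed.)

(s=1,f=2) a[fast]=2≠a[slow]=1 write a[2]=2 → slow++,fast++
(s=2,f=3) a[fast]=2=a[slow] dup → fast++
(s=2,f=4) a[fast]=3≠a[slow]=2 write a[3]=3 → slow++,fast++
(s=3,f=5) a[fast]=8≠a[slow]=3 write a[4]=8 → slow++,fast++
(s=4,f=6) a[fast]=9≠a[slow]=8 write a[5]=9 → slow++,fast++
(s=5,f=7) a[fast]=10≠a[slow]=9 write a[6]=10 → slow++,fast++
(s=6,f=8) a[fast]=14≠a[slow]=10 write a[7]=14 → slow++,fast++

length 7; prefix = [1, 2, 3, 8, 9, 10, 14]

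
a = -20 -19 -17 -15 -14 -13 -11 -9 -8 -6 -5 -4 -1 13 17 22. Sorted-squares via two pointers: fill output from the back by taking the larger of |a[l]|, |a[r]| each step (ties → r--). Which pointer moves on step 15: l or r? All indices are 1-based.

l=1 r=16: |-20|<=|22| out[16]=484, r--
l=1 r=15: |-20|>|17| out[15]=400, l++
l=2 r=15: |-19|>|17| out[14]=361, l++
l=3 r=15: |-17|<=|17| out[13]=289, r--
l=3 r=14: |-17|>|13| out[12]=289, l++
l=4 r=14: |-15|>|13| out[11]=225, l++
l=5 r=14: |-14|>|13| out[10]=196, l++
l=6 r=14: |-13|<=|13| out[9]=169, r--
l=6 r=13: |-13|>|-1| out[8]=169, l++
l=7 r=13: |-11|>|-1| out[7]=121, l++
l=8 r=13: |-9|>|-1| out[6]=81, l++
l=9 r=13: |-8|>|-1| out[5]=64, l++
l=10 r=13: |-6|>|-1| out[4]=36, l++
l=11 r=13: |-5|>|-1| out[3]=25, l++
l=12 r=13: |-4|>|-1| out[2]=16, l++

l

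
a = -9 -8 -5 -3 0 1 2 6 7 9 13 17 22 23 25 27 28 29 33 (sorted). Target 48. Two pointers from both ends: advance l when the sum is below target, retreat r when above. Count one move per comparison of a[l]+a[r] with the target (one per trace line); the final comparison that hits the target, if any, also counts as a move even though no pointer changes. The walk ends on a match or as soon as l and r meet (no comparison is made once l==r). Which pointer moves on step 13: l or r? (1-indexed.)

l=1 r=19: -9+33=24 <48, l++
l=2 r=19: -8+33=25 <48, l++
l=3 r=19: -5+33=28 <48, l++
l=4 r=19: -3+33=30 <48, l++
l=5 r=19: 0+33=33 <48, l++
l=6 r=19: 1+33=34 <48, l++
l=7 r=19: 2+33=35 <48, l++
l=8 r=19: 6+33=39 <48, l++
l=9 r=19: 7+33=40 <48, l++
l=10 r=19: 9+33=42 <48, l++
l=11 r=19: 13+33=46 <48, l++
l=12 r=19: 17+33=50 >48, r--
l=12 r=18: 17+29=46 <48, l++

l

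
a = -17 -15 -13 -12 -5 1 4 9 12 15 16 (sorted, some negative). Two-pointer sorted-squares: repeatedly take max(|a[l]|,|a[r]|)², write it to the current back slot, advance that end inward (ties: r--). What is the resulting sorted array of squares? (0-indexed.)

[1, 16, 25, 81, 144, 144, 169, 225, 225, 256, 289]

[0,10] |-17|>|16| out[10]=289 → l++
[1,10] |-15|<=|16| out[9]=256 → r--
[1,9] |-15|<=|15| out[8]=225 → r--
[1,8] |-15|>|12| out[7]=225 → l++
[2,8] |-13|>|12| out[6]=169 → l++
[3,8] |-12|<=|12| out[5]=144 → r--
[3,7] |-12|>|9| out[4]=144 → l++
[4,7] |-5|<=|9| out[3]=81 → r--
[4,6] |-5|>|4| out[2]=25 → l++
[5,6] |1|<=|4| out[1]=16 → r--
[5,5] |1|<=|1| out[0]=1 → r--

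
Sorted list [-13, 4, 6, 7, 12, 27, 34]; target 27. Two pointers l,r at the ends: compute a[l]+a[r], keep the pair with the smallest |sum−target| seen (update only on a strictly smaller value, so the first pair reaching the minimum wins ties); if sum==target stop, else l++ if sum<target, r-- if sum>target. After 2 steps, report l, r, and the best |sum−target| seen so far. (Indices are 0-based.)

l=0 r=6: -13+34=21 d=6 *, l++
l=1 r=6: 4+34=38 d=11, r--

l=1, r=5, best |Δ|=6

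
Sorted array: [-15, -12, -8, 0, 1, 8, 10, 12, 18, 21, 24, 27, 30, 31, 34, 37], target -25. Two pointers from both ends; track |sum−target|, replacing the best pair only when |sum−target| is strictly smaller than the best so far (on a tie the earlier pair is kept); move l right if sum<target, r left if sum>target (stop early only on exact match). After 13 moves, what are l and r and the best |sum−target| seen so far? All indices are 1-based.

l=1 r=16: -15+37=22 d=47 *, r--
l=1 r=15: -15+34=19 d=44 *, r--
l=1 r=14: -15+31=16 d=41 *, r--
l=1 r=13: -15+30=15 d=40 *, r--
l=1 r=12: -15+27=12 d=37 *, r--
l=1 r=11: -15+24=9 d=34 *, r--
l=1 r=10: -15+21=6 d=31 *, r--
l=1 r=9: -15+18=3 d=28 *, r--
l=1 r=8: -15+12=-3 d=22 *, r--
l=1 r=7: -15+10=-5 d=20 *, r--
l=1 r=6: -15+8=-7 d=18 *, r--
l=1 r=5: -15+1=-14 d=11 *, r--
l=1 r=4: -15+0=-15 d=10 *, r--

l=1, r=3, best |Δ|=10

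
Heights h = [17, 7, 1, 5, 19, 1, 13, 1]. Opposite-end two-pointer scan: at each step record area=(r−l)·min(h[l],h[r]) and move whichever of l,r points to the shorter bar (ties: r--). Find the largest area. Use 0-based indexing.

l=0 r=7: min(17,1)*7=7 best=7 *, r--
l=0 r=6: min(17,13)*6=78 best=78 *, r--
l=0 r=5: min(17,1)*5=5 best=78, r--
l=0 r=4: min(17,19)*4=68 best=78, l++
l=1 r=4: min(7,19)*3=21 best=78, l++
l=2 r=4: min(1,19)*2=2 best=78, l++
l=3 r=4: min(5,19)*1=5 best=78, l++

max area = 78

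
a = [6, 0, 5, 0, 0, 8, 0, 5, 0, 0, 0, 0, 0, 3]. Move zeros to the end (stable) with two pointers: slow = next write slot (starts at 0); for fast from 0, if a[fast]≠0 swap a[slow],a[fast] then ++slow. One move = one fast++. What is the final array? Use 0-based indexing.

(s=0,f=0) a[fast]=6≠0 swap→a[0]=6 → slow++,fast++
(s=1,f=1) a[fast]=0 → fast++
(s=1,f=2) a[fast]=5≠0 swap→a[1]=5 → slow++,fast++
(s=2,f=3) a[fast]=0 → fast++
(s=2,f=4) a[fast]=0 → fast++
(s=2,f=5) a[fast]=8≠0 swap→a[2]=8 → slow++,fast++
(s=3,f=6) a[fast]=0 → fast++
(s=3,f=7) a[fast]=5≠0 swap→a[3]=5 → slow++,fast++
(s=4,f=8) a[fast]=0 → fast++
(s=4,f=9) a[fast]=0 → fast++
(s=4,f=10) a[fast]=0 → fast++
(s=4,f=11) a[fast]=0 → fast++
(s=4,f=12) a[fast]=0 → fast++
(s=4,f=13) a[fast]=3≠0 swap→a[4]=3 → slow++,fast++

[6, 5, 8, 5, 3, 0, 0, 0, 0, 0, 0, 0, 0, 0]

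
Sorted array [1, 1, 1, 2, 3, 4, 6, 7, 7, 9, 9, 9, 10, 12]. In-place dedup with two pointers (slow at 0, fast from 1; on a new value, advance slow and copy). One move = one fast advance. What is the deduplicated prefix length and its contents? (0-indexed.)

length 9; prefix = [1, 2, 3, 4, 6, 7, 9, 10, 12]

(s=0,f=1) a[fast]=1=a[slow] dup → fast++
(s=0,f=2) a[fast]=1=a[slow] dup → fast++
(s=0,f=3) a[fast]=2≠a[slow]=1 write a[1]=2 → slow++,fast++
(s=1,f=4) a[fast]=3≠a[slow]=2 write a[2]=3 → slow++,fast++
(s=2,f=5) a[fast]=4≠a[slow]=3 write a[3]=4 → slow++,fast++
(s=3,f=6) a[fast]=6≠a[slow]=4 write a[4]=6 → slow++,fast++
(s=4,f=7) a[fast]=7≠a[slow]=6 write a[5]=7 → slow++,fast++
(s=5,f=8) a[fast]=7=a[slow] dup → fast++
(s=5,f=9) a[fast]=9≠a[slow]=7 write a[6]=9 → slow++,fast++
(s=6,f=10) a[fast]=9=a[slow] dup → fast++
(s=6,f=11) a[fast]=9=a[slow] dup → fast++
(s=6,f=12) a[fast]=10≠a[slow]=9 write a[7]=10 → slow++,fast++
(s=7,f=13) a[fast]=12≠a[slow]=10 write a[8]=12 → slow++,fast++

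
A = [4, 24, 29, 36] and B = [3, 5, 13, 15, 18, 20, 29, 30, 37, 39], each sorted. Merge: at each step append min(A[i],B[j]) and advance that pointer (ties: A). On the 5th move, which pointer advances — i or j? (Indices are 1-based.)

j

i=1 j=1: A[i]=4>B[j]=3 take 3, j++
i=1 j=2: A[i]=4<=B[j]=5 take 4, i++
i=2 j=2: A[i]=24>B[j]=5 take 5, j++
i=2 j=3: A[i]=24>B[j]=13 take 13, j++
i=2 j=4: A[i]=24>B[j]=15 take 15, j++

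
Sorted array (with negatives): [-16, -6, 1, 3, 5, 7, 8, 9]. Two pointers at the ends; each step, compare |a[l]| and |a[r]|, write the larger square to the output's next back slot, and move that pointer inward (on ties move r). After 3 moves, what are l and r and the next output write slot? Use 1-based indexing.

l=1 r=8: |-16|>|9| out[8]=256, l++
l=2 r=8: |-6|<=|9| out[7]=81, r--
l=2 r=7: |-6|<=|8| out[6]=64, r--

l=2, r=6, next write slot=5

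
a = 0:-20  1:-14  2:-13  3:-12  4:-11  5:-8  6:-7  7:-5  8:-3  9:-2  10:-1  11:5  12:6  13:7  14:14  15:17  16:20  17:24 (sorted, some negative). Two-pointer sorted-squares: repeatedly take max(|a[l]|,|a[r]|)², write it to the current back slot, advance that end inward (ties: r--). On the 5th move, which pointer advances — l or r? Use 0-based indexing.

r

[0,17] |-20|<=|24| out[17]=576 → r--
[0,16] |-20|<=|20| out[16]=400 → r--
[0,15] |-20|>|17| out[15]=400 → l++
[1,15] |-14|<=|17| out[14]=289 → r--
[1,14] |-14|<=|14| out[13]=196 → r--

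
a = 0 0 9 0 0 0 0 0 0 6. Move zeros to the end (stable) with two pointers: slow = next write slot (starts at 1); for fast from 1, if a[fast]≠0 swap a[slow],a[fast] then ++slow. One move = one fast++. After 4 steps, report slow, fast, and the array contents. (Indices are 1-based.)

(s=1,f=1) a[fast]=0 → fast++
(s=1,f=2) a[fast]=0 → fast++
(s=1,f=3) a[fast]=9≠0 swap→a[1]=9 → slow++,fast++
(s=2,f=4) a[fast]=0 → fast++

slow=2, fast=5, a=[9, 0, 0, 0, 0, 0, 0, 0, 0, 6]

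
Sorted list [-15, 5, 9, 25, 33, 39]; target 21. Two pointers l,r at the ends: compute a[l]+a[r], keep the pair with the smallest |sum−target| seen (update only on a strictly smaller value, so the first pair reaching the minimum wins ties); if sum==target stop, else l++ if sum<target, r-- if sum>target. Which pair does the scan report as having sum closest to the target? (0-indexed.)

l=0 r=5: -15+39=24 d=3 *, r--
l=0 r=4: -15+33=18 d=3, l++
l=1 r=4: 5+33=38 d=17, r--
l=1 r=3: 5+25=30 d=9, r--
l=1 r=2: 5+9=14 d=7, l++

pair (-15, 39) with sum 24 (|Δ|=3)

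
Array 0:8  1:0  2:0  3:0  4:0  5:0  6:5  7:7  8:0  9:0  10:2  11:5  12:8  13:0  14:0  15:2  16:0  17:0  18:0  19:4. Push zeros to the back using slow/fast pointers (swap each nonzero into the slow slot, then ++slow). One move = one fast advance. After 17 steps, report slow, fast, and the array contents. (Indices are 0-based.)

slow=0 fast=0: a[fast]=8≠0 swap→a[0]=8, slow++,fast++
slow=1 fast=1: a[fast]=0, fast++
slow=1 fast=2: a[fast]=0, fast++
slow=1 fast=3: a[fast]=0, fast++
slow=1 fast=4: a[fast]=0, fast++
slow=1 fast=5: a[fast]=0, fast++
slow=1 fast=6: a[fast]=5≠0 swap→a[1]=5, slow++,fast++
slow=2 fast=7: a[fast]=7≠0 swap→a[2]=7, slow++,fast++
slow=3 fast=8: a[fast]=0, fast++
slow=3 fast=9: a[fast]=0, fast++
slow=3 fast=10: a[fast]=2≠0 swap→a[3]=2, slow++,fast++
slow=4 fast=11: a[fast]=5≠0 swap→a[4]=5, slow++,fast++
slow=5 fast=12: a[fast]=8≠0 swap→a[5]=8, slow++,fast++
slow=6 fast=13: a[fast]=0, fast++
slow=6 fast=14: a[fast]=0, fast++
slow=6 fast=15: a[fast]=2≠0 swap→a[6]=2, slow++,fast++
slow=7 fast=16: a[fast]=0, fast++

slow=7, fast=17, a=[8, 5, 7, 2, 5, 8, 2, 0, 0, 0, 0, 0, 0, 0, 0, 0, 0, 0, 0, 4]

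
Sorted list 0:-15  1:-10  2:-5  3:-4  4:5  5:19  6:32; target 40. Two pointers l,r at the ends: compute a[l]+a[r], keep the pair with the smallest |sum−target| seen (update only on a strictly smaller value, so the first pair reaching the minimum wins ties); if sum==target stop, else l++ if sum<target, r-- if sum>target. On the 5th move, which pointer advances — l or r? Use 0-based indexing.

l=0 r=6: -15+32=17 d=23 *, l++
l=1 r=6: -10+32=22 d=18 *, l++
l=2 r=6: -5+32=27 d=13 *, l++
l=3 r=6: -4+32=28 d=12 *, l++
l=4 r=6: 5+32=37 d=3 *, l++

l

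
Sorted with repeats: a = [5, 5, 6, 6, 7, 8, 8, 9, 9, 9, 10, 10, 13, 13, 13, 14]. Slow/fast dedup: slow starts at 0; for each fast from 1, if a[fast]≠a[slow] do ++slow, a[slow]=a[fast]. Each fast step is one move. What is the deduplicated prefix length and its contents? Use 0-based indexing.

length 8; prefix = [5, 6, 7, 8, 9, 10, 13, 14]

(s=0,f=1) a[fast]=5=a[slow] dup → fast++
(s=0,f=2) a[fast]=6≠a[slow]=5 write a[1]=6 → slow++,fast++
(s=1,f=3) a[fast]=6=a[slow] dup → fast++
(s=1,f=4) a[fast]=7≠a[slow]=6 write a[2]=7 → slow++,fast++
(s=2,f=5) a[fast]=8≠a[slow]=7 write a[3]=8 → slow++,fast++
(s=3,f=6) a[fast]=8=a[slow] dup → fast++
(s=3,f=7) a[fast]=9≠a[slow]=8 write a[4]=9 → slow++,fast++
(s=4,f=8) a[fast]=9=a[slow] dup → fast++
(s=4,f=9) a[fast]=9=a[slow] dup → fast++
(s=4,f=10) a[fast]=10≠a[slow]=9 write a[5]=10 → slow++,fast++
(s=5,f=11) a[fast]=10=a[slow] dup → fast++
(s=5,f=12) a[fast]=13≠a[slow]=10 write a[6]=13 → slow++,fast++
(s=6,f=13) a[fast]=13=a[slow] dup → fast++
(s=6,f=14) a[fast]=13=a[slow] dup → fast++
(s=6,f=15) a[fast]=14≠a[slow]=13 write a[7]=14 → slow++,fast++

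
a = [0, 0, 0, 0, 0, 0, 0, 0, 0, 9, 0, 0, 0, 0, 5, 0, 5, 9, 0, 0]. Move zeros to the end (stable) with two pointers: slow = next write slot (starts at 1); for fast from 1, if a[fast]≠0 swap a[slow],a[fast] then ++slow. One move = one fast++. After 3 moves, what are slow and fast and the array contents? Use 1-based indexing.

(s=1,f=1) a[fast]=0 → fast++
(s=1,f=2) a[fast]=0 → fast++
(s=1,f=3) a[fast]=0 → fast++

slow=1, fast=4, a=[0, 0, 0, 0, 0, 0, 0, 0, 0, 9, 0, 0, 0, 0, 5, 0, 5, 9, 0, 0]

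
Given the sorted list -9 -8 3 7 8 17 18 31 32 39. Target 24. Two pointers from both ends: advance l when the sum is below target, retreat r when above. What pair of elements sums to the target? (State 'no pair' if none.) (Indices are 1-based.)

(-8, 32)

[1,10] -9+39=30 >24 → r--
[1,9] -9+32=23 <24 → l++
[2,9] -8+32=24 → found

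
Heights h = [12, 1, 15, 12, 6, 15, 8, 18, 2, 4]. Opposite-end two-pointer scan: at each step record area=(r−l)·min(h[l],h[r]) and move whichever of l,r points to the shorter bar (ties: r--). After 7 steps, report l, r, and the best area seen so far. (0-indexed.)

[0,9] min(12,4)*9=36 best=36 * → r--
[0,8] min(12,2)*8=16 best=36 → r--
[0,7] min(12,18)*7=84 best=84 * → l++
[1,7] min(1,18)*6=6 best=84 → l++
[2,7] min(15,18)*5=75 best=84 → l++
[3,7] min(12,18)*4=48 best=84 → l++
[4,7] min(6,18)*3=18 best=84 → l++

l=5, r=7, best area=84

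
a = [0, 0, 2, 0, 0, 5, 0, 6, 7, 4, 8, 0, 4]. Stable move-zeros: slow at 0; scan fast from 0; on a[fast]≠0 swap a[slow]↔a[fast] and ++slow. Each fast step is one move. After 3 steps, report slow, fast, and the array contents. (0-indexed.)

(s=0,f=0) a[fast]=0 → fast++
(s=0,f=1) a[fast]=0 → fast++
(s=0,f=2) a[fast]=2≠0 swap→a[0]=2 → slow++,fast++

slow=1, fast=3, a=[2, 0, 0, 0, 0, 5, 0, 6, 7, 4, 8, 0, 4]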